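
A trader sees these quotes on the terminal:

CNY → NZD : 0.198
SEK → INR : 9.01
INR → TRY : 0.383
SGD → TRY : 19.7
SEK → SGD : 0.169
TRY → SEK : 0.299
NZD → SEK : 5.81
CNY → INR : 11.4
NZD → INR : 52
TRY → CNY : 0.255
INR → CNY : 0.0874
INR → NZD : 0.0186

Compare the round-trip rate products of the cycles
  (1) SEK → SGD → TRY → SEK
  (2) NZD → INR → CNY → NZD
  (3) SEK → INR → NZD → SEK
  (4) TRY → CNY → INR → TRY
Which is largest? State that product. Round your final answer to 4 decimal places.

1.1134

(1) 0.169 × 19.7 × 0.299 = 0.99546
(2) 52 × 0.0874 × 0.198 = 0.89987
(3) 9.01 × 0.0186 × 5.81 = 0.97367
(4) 0.255 × 11.4 × 0.383 = 1.11338
Highest is cycle (4) at 1.1134 (>1, arbitrage).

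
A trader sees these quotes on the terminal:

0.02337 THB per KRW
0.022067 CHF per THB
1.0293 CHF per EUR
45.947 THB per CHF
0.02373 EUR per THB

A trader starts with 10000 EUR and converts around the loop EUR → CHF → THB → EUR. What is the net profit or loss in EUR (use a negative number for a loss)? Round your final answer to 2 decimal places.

10000 EUR × 1.0293 = 10293 CHF
10293 CHF × 45.947 = 472932.471 THB
472932.471 THB × 0.02373 = 11222.68753683 EUR
Net change: 11222.68753683 − 10000 = 1222.68753683 EUR

1222.69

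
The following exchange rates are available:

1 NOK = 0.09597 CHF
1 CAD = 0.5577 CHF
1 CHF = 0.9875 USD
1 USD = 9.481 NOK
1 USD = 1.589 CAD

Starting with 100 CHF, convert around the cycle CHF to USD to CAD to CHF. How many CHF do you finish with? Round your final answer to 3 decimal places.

100 CHF × 0.9875 = 98.75 USD
98.75 USD × 1.589 = 156.91375 CAD
156.91375 CAD × 0.5577 = 87.510798375 CHF

87.511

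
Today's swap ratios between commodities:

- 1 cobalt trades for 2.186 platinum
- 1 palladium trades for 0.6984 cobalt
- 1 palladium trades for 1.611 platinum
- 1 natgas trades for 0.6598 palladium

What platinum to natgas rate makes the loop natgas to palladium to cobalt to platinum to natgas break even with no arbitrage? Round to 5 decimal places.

Known legs of the cycle: 0.6598 × 0.6984 × 2.186 = 1.00731824352
For no arbitrage the full-cycle product must be 1, so the missing rate is 1 / 1.00731824352 ≈ 0.9927349.

0.99273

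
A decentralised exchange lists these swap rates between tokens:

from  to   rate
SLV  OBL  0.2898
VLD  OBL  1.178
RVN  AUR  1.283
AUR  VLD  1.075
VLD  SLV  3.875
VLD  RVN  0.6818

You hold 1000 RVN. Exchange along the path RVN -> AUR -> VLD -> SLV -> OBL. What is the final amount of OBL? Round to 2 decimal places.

1000 RVN × 1.283 = 1283 AUR
1283 AUR × 1.075 = 1379.225 VLD
1379.225 VLD × 3.875 = 5344.496875 SLV
5344.496875 SLV × 0.2898 = 1548.835194375 OBL

1548.84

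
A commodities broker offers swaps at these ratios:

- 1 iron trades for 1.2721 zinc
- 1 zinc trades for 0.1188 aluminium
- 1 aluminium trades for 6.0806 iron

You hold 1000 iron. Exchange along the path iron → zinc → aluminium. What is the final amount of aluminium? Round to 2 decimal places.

151.13

1000 iron × 1.2721 = 1272.1 zinc
1272.1 zinc × 0.1188 = 151.12548 aluminium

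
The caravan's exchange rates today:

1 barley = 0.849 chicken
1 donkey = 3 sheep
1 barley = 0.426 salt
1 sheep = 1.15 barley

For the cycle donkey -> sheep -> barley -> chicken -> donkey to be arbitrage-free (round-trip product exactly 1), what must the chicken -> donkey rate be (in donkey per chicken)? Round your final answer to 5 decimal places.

0.34141

Known legs of the cycle: 3 × 1.15 × 0.849 = 2.92905
For no arbitrage the full-cycle product must be 1, so the missing rate is 1 / 2.92905 ≈ 0.3414076.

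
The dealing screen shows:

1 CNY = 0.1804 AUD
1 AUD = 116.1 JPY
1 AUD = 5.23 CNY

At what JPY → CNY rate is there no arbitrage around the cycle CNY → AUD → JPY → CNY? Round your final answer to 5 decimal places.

Known legs of the cycle: 0.1804 × 116.1 = 20.94444
For no arbitrage the full-cycle product must be 1, so the missing rate is 1 / 20.94444 ≈ 0.0477454.

0.04775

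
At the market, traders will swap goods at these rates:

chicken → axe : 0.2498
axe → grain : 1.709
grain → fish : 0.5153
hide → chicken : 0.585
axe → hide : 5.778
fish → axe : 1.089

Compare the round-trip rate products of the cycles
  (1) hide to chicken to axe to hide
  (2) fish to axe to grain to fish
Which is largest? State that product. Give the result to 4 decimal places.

(1) 0.585 × 0.2498 × 5.778 = 0.84436
(2) 1.089 × 1.709 × 0.5153 = 0.95903
Highest is cycle (2) at 0.9590 (≤1, no arbitrage).

0.9590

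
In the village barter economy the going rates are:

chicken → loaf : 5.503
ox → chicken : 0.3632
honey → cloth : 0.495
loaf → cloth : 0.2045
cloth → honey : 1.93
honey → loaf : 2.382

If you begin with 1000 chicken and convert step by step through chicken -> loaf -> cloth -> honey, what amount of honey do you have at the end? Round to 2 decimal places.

2171.95

1000 chicken × 5.503 = 5503 loaf
5503 loaf × 0.2045 = 1125.3635 cloth
1125.3635 cloth × 1.93 = 2171.951555 honey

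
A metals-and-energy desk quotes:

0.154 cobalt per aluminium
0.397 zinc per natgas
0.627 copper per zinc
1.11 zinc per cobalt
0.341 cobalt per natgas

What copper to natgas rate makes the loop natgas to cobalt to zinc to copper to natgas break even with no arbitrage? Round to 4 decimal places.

Known legs of the cycle: 0.341 × 1.11 × 0.627 = 0.23732577
For no arbitrage the full-cycle product must be 1, so the missing rate is 1 / 0.23732577 ≈ 4.213617.

4.2136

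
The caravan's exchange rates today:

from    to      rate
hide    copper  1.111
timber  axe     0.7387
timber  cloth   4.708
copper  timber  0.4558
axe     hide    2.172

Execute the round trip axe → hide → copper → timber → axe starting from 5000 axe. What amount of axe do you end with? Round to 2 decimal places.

4062.43

5000 axe × 2.172 = 10860 hide
10860 hide × 1.111 = 12065.46 copper
12065.46 copper × 0.4558 = 5499.436668 timber
5499.436668 timber × 0.7387 = 4062.4338666516 axe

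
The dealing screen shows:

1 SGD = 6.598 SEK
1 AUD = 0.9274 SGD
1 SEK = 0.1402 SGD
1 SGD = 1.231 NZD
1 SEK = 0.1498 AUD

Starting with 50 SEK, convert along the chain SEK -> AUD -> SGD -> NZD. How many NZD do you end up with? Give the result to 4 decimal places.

50 SEK × 0.1498 = 7.49 AUD
7.49 AUD × 0.9274 = 6.946226 SGD
6.946226 SGD × 1.231 = 8.550804206 NZD

8.5508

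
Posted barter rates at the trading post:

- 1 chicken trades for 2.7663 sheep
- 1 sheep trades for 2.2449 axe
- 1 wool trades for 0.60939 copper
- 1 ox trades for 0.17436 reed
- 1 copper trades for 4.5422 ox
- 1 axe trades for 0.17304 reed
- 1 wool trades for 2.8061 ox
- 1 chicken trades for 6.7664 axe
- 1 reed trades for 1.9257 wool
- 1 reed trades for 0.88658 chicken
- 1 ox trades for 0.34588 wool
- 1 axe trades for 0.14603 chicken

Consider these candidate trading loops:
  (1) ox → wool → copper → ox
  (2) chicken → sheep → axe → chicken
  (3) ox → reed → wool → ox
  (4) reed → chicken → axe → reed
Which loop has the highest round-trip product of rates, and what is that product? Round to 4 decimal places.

(1) 0.34588 × 0.60939 × 4.5422 = 0.95739
(2) 2.7663 × 2.2449 × 0.14603 = 0.90686
(3) 0.17436 × 1.9257 × 2.8061 = 0.94219
(4) 0.88658 × 6.7664 × 0.17304 = 1.03806
Highest is cycle (4) at 1.0381 (>1, arbitrage).

1.0381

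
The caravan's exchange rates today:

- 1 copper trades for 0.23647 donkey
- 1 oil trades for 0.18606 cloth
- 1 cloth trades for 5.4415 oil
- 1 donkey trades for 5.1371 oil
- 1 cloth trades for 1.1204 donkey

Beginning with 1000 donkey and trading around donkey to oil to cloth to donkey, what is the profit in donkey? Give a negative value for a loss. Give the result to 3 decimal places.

70.888

1000 donkey × 5.1371 = 5137.1 oil
5137.1 oil × 0.18606 = 955.808826 cloth
955.808826 cloth × 1.1204 = 1070.8882086504 donkey
Net change: 1070.8882086504 − 1000 = 70.8882086504 donkey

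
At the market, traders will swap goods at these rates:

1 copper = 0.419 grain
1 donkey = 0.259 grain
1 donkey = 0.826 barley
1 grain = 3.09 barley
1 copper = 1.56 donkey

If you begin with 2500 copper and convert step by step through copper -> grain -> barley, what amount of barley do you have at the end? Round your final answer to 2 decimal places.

3236.78

2500 copper × 0.419 = 1047.5 grain
1047.5 grain × 3.09 = 3236.775 barley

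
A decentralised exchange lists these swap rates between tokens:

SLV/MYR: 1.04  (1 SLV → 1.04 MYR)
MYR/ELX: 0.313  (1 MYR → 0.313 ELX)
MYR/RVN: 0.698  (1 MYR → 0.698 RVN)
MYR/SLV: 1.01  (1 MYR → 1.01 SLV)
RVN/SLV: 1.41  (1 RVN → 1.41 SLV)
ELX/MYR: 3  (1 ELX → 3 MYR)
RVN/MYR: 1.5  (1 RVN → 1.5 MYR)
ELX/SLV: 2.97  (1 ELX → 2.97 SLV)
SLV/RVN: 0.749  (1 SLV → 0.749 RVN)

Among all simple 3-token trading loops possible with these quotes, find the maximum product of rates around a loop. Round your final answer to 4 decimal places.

MYR→SLV→RVN→MYR: 1.01 × 0.749 × 1.5 = 1.13474
MYR→RVN→SLV→MYR: 0.698 × 1.41 × 1.04 = 1.02355
MYR→ELX→SLV→MYR: 0.313 × 2.97 × 1.04 = 0.96679
Maximum is MYR→SLV→RVN→MYR at 1.1347; arbitrage exists.

1.1347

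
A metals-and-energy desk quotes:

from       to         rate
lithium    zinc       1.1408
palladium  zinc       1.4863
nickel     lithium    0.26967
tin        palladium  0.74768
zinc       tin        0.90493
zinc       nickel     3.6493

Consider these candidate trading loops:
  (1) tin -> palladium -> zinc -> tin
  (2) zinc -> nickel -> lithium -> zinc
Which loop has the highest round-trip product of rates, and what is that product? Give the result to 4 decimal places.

1.1227

(1) 0.74768 × 1.4863 × 0.90493 = 1.00563
(2) 3.6493 × 0.26967 × 1.1408 = 1.12267
Highest is cycle (2) at 1.1227 (>1, arbitrage).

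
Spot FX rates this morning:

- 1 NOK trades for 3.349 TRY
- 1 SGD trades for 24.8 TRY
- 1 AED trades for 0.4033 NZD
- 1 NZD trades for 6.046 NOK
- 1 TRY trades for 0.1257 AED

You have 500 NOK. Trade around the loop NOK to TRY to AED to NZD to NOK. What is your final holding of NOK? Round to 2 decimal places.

500 NOK × 3.349 = 1674.5 TRY
1674.5 TRY × 0.1257 = 210.48465 AED
210.48465 AED × 0.4033 = 84.888459345 NZD
84.888459345 NZD × 6.046 = 513.23562519987 NOK

513.24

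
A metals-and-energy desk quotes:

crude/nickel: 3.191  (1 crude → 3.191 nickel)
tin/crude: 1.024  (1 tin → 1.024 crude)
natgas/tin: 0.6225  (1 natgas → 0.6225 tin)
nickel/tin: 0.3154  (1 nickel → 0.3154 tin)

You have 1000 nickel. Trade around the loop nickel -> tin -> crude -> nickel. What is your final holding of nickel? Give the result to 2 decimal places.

1030.60

1000 nickel × 0.3154 = 315.4 tin
315.4 tin × 1.024 = 322.9696 crude
322.9696 crude × 3.191 = 1030.5959936 nickel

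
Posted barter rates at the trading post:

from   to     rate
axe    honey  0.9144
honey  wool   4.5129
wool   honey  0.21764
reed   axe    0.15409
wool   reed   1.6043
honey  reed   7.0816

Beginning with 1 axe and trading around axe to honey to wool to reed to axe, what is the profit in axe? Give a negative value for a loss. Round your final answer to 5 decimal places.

0.02012

1 axe × 0.9144 = 0.9144 honey
0.9144 honey × 4.5129 = 4.12659576 wool
4.12659576 wool × 1.6043 = 6.620297577768 reed
6.620297577768 reed × 0.15409 = 1.02012165375827112 axe
Net change: 1.02012165375827112 − 1 = 0.02012165375827112 axe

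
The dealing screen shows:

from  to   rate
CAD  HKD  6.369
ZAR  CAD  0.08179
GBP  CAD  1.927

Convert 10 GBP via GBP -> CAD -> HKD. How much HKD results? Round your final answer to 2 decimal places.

10 GBP × 1.927 = 19.27 CAD
19.27 CAD × 6.369 = 122.73063 HKD

122.73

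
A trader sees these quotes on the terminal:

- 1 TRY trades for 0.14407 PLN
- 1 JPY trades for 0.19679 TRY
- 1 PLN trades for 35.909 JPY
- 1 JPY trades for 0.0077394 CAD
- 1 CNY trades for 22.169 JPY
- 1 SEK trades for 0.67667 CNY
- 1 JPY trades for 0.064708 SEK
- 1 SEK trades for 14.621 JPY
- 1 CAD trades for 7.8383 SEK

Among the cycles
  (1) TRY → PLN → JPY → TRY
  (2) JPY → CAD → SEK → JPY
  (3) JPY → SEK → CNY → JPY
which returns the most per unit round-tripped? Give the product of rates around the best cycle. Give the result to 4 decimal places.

(1) 0.14407 × 35.909 × 0.19679 = 1.01808
(2) 0.0077394 × 7.8383 × 14.621 = 0.88696
(3) 0.064708 × 0.67667 × 22.169 = 0.97069
Highest is cycle (1) at 1.0181 (>1, arbitrage).

1.0181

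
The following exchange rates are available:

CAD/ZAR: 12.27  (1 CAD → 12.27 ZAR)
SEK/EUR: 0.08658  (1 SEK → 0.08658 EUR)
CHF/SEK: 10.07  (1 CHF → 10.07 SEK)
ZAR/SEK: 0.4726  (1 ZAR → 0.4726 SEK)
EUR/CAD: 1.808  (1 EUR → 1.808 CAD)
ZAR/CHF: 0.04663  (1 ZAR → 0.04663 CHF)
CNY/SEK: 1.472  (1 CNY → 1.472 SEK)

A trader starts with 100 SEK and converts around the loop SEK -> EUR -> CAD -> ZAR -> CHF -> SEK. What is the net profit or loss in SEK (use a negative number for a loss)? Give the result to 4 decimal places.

100 SEK × 0.08658 = 8.658 EUR
8.658 EUR × 1.808 = 15.653664 CAD
15.653664 CAD × 12.27 = 192.07045728 ZAR
192.07045728 ZAR × 0.04663 = 8.9562454229664 CHF
8.9562454229664 CHF × 10.07 = 90.189391409271648 SEK
Net change: 90.189391409271648 − 100 = -9.810608590728352 SEK

-9.8106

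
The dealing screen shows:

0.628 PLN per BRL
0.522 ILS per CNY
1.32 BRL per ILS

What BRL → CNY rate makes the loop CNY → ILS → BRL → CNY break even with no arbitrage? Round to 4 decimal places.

1.4513

Known legs of the cycle: 0.522 × 1.32 = 0.68904
For no arbitrage the full-cycle product must be 1, so the missing rate is 1 / 0.68904 ≈ 1.451295.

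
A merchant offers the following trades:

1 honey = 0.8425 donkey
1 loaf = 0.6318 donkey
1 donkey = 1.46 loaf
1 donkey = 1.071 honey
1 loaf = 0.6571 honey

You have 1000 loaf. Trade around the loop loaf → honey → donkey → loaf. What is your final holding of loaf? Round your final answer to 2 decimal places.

808.27

1000 loaf × 0.6571 = 657.1 honey
657.1 honey × 0.8425 = 553.60675 donkey
553.60675 donkey × 1.46 = 808.265855 loaf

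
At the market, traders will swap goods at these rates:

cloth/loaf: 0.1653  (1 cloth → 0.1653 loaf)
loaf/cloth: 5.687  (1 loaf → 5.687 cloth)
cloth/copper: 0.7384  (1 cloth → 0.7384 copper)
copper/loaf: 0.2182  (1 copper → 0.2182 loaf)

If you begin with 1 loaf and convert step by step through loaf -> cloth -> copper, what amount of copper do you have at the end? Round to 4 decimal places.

4.1993

1 loaf × 5.687 = 5.687 cloth
5.687 cloth × 0.7384 = 4.1992808 copper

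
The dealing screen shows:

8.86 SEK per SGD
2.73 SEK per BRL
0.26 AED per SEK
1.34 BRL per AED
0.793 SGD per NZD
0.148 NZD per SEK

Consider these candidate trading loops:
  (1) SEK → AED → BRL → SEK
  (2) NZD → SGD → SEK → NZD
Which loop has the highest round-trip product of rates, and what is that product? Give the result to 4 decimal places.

(1) 0.26 × 1.34 × 2.73 = 0.95113
(2) 0.793 × 8.86 × 0.148 = 1.03985
Highest is cycle (2) at 1.0398 (>1, arbitrage).

1.0398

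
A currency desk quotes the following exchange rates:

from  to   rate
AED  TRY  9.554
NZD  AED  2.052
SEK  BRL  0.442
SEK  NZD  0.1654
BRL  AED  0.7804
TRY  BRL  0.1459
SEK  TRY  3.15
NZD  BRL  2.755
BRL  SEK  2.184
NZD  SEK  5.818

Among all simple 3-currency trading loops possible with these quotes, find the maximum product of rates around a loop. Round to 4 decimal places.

BRL→AED→TRY→BRL: 0.7804 × 9.554 × 0.1459 = 1.08782
SEK→TRY→BRL→SEK: 3.15 × 0.1459 × 2.184 = 1.00373
NZD→BRL→SEK→NZD: 2.755 × 2.184 × 0.1654 = 0.99520
Maximum is BRL→AED→TRY→BRL at 1.0878; arbitrage exists.

1.0878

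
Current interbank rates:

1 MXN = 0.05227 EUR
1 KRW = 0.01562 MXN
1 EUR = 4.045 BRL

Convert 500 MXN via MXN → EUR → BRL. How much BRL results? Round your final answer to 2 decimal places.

105.72

500 MXN × 0.05227 = 26.135 EUR
26.135 EUR × 4.045 = 105.716075 BRL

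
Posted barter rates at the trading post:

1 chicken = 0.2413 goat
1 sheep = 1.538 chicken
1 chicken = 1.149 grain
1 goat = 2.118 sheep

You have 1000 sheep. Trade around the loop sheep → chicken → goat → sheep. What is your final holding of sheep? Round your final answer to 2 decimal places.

1000 sheep × 1.538 = 1538 chicken
1538 chicken × 0.2413 = 371.1194 goat
371.1194 goat × 2.118 = 786.0308892 sheep

786.03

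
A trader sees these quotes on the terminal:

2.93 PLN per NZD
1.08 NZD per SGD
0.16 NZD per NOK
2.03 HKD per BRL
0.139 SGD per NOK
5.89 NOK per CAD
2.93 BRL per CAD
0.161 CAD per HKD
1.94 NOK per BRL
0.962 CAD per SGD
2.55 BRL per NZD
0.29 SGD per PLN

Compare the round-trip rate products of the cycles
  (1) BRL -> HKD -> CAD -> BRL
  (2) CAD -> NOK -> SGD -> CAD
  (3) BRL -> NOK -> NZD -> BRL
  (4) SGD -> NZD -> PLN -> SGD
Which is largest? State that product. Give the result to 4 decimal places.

(1) 2.03 × 0.161 × 2.93 = 0.95761
(2) 5.89 × 0.139 × 0.962 = 0.78760
(3) 1.94 × 0.16 × 2.55 = 0.79152
(4) 1.08 × 2.93 × 0.29 = 0.91768
Highest is cycle (1) at 0.9576 (≤1, no arbitrage).

0.9576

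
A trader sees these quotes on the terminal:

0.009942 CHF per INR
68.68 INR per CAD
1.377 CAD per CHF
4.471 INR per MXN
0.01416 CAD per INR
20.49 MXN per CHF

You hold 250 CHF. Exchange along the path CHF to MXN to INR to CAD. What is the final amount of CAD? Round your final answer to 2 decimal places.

324.30

250 CHF × 20.49 = 5122.5 MXN
5122.5 MXN × 4.471 = 22902.6975 INR
22902.6975 INR × 0.01416 = 324.3021966 CAD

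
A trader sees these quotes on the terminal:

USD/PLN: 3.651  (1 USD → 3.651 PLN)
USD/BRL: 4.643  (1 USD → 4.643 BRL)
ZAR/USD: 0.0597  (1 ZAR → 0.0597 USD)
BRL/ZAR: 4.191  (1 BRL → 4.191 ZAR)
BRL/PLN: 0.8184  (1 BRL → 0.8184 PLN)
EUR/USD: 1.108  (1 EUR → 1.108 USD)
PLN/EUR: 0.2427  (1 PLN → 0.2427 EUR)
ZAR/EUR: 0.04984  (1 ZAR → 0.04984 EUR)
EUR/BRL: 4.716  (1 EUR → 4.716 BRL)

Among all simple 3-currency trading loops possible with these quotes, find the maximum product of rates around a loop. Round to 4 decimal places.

1.1617

BRL→ZAR→USD→BRL: 4.191 × 0.0597 × 4.643 = 1.16169
BRL→ZAR→EUR→BRL: 4.191 × 0.04984 × 4.716 = 0.98508
PLN→EUR→USD→PLN: 0.2427 × 1.108 × 3.651 = 0.98180
BRL→PLN→EUR→BRL: 0.8184 × 0.2427 × 4.716 = 0.93672
Maximum is BRL→ZAR→USD→BRL at 1.1617; arbitrage exists.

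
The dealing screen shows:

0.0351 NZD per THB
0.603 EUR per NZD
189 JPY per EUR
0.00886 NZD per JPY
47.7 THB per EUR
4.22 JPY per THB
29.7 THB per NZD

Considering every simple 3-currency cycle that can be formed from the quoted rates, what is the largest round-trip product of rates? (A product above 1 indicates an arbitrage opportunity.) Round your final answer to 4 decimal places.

THB→JPY→NZD→THB: 4.22 × 0.00886 × 29.7 = 1.11046
EUR→JPY→NZD→EUR: 189 × 0.00886 × 0.603 = 1.00975
THB→NZD→EUR→THB: 0.0351 × 0.603 × 47.7 = 1.00958
Maximum is THB→JPY→NZD→THB at 1.1105; arbitrage exists.

1.1105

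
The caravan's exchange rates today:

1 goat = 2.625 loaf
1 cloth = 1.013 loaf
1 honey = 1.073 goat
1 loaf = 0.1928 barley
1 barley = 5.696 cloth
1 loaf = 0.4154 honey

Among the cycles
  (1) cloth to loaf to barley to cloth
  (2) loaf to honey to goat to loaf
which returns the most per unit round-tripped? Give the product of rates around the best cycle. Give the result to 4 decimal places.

1.1700

(1) 1.013 × 0.1928 × 5.696 = 1.11247
(2) 0.4154 × 1.073 × 2.625 = 1.17003
Highest is cycle (2) at 1.1700 (>1, arbitrage).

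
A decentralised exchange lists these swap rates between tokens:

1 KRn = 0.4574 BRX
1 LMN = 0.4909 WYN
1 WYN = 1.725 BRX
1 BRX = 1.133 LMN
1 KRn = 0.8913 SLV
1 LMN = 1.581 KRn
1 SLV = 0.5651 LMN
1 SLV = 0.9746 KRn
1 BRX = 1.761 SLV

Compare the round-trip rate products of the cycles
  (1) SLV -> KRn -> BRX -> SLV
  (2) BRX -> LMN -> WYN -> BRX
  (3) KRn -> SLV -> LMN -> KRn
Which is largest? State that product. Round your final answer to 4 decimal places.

0.9594

(1) 0.9746 × 0.4574 × 1.761 = 0.78502
(2) 1.133 × 0.4909 × 1.725 = 0.95943
(3) 0.8913 × 0.5651 × 1.581 = 0.79631
Highest is cycle (2) at 0.9594 (≤1, no arbitrage).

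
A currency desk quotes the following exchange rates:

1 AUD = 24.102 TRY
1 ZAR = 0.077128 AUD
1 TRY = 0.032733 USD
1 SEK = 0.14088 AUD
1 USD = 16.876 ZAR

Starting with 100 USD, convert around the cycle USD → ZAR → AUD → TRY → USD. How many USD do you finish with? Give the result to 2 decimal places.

102.69

100 USD × 16.876 = 1687.6 ZAR
1687.6 ZAR × 0.077128 = 130.1612128 AUD
130.1612128 AUD × 24.102 = 3137.1455509056 TRY
3137.1455509056 TRY × 0.032733 = 102.6881853177930048 USD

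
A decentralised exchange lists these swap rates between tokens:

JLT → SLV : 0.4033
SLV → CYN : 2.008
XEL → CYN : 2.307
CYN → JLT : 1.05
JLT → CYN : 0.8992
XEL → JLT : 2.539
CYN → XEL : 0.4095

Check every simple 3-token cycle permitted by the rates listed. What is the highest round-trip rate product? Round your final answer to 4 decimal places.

XEL→JLT→CYN→XEL: 2.539 × 0.8992 × 0.4095 = 0.93492
SLV→CYN→JLT→SLV: 2.008 × 1.05 × 0.4033 = 0.85032
Maximum is XEL→JLT→CYN→XEL at 0.9349; no arbitrage — every cycle loses value.

0.9349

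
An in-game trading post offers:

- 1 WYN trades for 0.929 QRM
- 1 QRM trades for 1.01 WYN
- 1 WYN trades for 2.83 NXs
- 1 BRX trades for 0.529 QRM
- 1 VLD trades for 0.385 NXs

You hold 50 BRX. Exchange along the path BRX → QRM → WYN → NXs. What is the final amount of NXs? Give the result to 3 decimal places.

50 BRX × 0.529 = 26.45 QRM
26.45 QRM × 1.01 = 26.7145 WYN
26.7145 WYN × 2.83 = 75.602035 NXs

75.602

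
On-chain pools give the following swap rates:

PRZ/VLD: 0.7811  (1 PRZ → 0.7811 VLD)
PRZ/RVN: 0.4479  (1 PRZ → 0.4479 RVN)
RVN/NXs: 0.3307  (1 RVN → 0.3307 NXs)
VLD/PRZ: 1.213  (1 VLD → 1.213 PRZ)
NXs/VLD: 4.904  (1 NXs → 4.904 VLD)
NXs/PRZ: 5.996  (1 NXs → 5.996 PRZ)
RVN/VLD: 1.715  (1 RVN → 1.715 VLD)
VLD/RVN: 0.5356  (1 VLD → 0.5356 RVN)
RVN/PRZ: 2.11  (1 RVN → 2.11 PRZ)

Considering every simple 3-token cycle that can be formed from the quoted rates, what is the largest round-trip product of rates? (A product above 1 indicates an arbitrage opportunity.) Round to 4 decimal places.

RVN→VLD→PRZ→RVN: 1.715 × 1.213 × 0.4479 = 0.93176
RVN→NXs→PRZ→RVN: 0.3307 × 5.996 × 0.4479 = 0.88813
RVN→PRZ→VLD→RVN: 2.11 × 0.7811 × 0.5356 = 0.88273
RVN→NXs→VLD→RVN: 0.3307 × 4.904 × 0.5356 = 0.86861
Maximum is RVN→VLD→PRZ→RVN at 0.9318; no arbitrage — every cycle loses value.

0.9318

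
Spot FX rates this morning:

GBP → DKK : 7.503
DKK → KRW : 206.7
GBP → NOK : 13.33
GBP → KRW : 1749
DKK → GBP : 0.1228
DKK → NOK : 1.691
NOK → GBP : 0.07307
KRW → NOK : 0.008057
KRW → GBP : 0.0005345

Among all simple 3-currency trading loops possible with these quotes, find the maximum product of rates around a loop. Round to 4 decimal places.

1.0297

GBP→KRW→NOK→GBP: 1749 × 0.008057 × 0.07307 = 1.02968
GBP→DKK→NOK→GBP: 7.503 × 1.691 × 0.07307 = 0.92708
GBP→DKK→KRW→GBP: 7.503 × 206.7 × 0.0005345 = 0.82894
Maximum is GBP→KRW→NOK→GBP at 1.0297; arbitrage exists.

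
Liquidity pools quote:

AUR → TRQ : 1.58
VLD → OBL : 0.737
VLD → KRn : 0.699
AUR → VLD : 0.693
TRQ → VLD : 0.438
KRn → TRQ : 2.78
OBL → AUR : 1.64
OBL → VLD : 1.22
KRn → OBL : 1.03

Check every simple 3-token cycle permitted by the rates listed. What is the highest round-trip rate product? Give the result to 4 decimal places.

0.8784

KRn→OBL→VLD→KRn: 1.03 × 1.22 × 0.699 = 0.87836
KRn→TRQ→VLD→KRn: 2.78 × 0.438 × 0.699 = 0.85113
VLD→OBL→AUR→VLD: 0.737 × 1.64 × 0.693 = 0.83762
Maximum is KRn→OBL→VLD→KRn at 0.8784; no arbitrage — every cycle loses value.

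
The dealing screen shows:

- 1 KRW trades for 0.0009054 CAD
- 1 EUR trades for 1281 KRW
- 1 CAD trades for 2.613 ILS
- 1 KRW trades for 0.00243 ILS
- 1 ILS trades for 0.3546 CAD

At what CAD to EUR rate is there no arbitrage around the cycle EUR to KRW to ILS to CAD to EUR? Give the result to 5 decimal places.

0.90595

Known legs of the cycle: 1281 × 0.00243 × 0.3546 = 1.103809518
For no arbitrage the full-cycle product must be 1, so the missing rate is 1 / 1.103809518 ≈ 0.9059534.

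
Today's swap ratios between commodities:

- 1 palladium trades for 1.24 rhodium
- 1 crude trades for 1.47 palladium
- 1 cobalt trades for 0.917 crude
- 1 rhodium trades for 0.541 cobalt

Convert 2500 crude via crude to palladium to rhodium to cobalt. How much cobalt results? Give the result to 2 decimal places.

2465.34

2500 crude × 1.47 = 3675 palladium
3675 palladium × 1.24 = 4557 rhodium
4557 rhodium × 0.541 = 2465.337 cobalt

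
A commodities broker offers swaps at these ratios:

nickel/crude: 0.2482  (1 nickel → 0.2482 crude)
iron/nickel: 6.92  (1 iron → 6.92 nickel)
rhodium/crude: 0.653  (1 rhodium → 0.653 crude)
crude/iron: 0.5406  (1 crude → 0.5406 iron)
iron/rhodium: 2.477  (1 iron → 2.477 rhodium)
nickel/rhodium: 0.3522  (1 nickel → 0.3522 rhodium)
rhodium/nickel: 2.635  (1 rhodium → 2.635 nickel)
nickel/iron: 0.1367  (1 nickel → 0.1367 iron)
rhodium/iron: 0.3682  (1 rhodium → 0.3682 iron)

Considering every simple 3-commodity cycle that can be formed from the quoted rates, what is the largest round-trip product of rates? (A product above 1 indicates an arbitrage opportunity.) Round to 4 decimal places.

nickel→crude→iron→nickel: 0.2482 × 0.5406 × 6.92 = 0.92850
rhodium→iron→nickel→rhodium: 0.3682 × 6.92 × 0.3522 = 0.89739
rhodium→nickel→iron→rhodium: 2.635 × 0.1367 × 2.477 = 0.89223
rhodium→crude→iron→rhodium: 0.653 × 0.5406 × 2.477 = 0.87441
Maximum is nickel→crude→iron→nickel at 0.9285; no arbitrage — every cycle loses value.

0.9285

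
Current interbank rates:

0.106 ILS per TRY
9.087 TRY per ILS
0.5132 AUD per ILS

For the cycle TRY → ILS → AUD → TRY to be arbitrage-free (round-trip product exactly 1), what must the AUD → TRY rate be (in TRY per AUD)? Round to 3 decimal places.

18.383

Known legs of the cycle: 0.106 × 0.5132 = 0.0543992
For no arbitrage the full-cycle product must be 1, so the missing rate is 1 / 0.0543992 ≈ 18.38262.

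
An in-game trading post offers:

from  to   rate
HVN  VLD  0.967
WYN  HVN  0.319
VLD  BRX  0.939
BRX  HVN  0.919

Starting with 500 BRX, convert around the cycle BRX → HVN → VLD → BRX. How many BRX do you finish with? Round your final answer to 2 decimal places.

417.23

500 BRX × 0.919 = 459.5 HVN
459.5 HVN × 0.967 = 444.3365 VLD
444.3365 VLD × 0.939 = 417.2319735 BRX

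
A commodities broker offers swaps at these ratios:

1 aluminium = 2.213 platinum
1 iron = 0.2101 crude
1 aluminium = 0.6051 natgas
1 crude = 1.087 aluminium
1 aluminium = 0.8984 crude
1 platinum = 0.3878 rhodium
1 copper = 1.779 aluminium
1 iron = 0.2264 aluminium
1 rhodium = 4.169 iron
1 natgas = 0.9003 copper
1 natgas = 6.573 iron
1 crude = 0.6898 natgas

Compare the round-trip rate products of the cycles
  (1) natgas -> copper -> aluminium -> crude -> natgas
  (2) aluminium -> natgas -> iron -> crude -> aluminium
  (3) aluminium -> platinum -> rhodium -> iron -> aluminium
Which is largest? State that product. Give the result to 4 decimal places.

(1) 0.9003 × 1.779 × 0.8984 × 0.6898 = 0.99256
(2) 0.6051 × 6.573 × 0.2101 × 1.087 = 0.90834
(3) 2.213 × 0.3878 × 4.169 × 0.2264 = 0.81002
Highest is cycle (1) at 0.9926 (≤1, no arbitrage).

0.9926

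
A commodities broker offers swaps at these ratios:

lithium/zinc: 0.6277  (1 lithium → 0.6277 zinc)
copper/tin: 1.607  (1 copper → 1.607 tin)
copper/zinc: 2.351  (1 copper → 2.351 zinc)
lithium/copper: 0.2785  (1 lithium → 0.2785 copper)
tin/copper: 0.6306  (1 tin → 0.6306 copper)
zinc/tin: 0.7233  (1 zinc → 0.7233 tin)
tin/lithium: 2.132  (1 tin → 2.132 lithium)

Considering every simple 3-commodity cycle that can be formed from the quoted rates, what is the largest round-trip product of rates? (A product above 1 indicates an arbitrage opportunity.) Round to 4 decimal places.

copper→zinc→tin→copper: 2.351 × 0.7233 × 0.6306 = 1.07232
lithium→zinc→tin→lithium: 0.6277 × 0.7233 × 2.132 = 0.96796
copper→tin→lithium→copper: 1.607 × 2.132 × 0.2785 = 0.95418
Maximum is copper→zinc→tin→copper at 1.0723; arbitrage exists.

1.0723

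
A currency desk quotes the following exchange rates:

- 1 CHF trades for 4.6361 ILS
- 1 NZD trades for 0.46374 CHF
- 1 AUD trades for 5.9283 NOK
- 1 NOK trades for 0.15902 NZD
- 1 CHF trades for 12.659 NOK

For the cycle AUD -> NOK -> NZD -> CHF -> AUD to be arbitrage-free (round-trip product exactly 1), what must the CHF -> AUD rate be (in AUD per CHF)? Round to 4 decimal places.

Known legs of the cycle: 5.9283 × 0.15902 × 0.46374 = 0.43717616867484
For no arbitrage the full-cycle product must be 1, so the missing rate is 1 / 0.43717616867484 ≈ 2.287407.

2.2874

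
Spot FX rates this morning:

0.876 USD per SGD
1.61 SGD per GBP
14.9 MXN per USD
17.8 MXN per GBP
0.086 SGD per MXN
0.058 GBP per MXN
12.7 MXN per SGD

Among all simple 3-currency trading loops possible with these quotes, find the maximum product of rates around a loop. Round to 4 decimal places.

SGD→MXN→GBP→SGD: 12.7 × 0.058 × 1.61 = 1.18593
SGD→USD→MXN→SGD: 0.876 × 14.9 × 0.086 = 1.12251
Maximum is SGD→MXN→GBP→SGD at 1.1859; arbitrage exists.

1.1859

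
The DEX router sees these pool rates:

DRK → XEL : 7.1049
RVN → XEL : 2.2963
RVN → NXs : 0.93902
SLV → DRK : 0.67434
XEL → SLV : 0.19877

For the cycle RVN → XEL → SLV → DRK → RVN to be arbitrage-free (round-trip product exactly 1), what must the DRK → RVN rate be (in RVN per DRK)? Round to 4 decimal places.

Known legs of the cycle: 2.2963 × 0.19877 × 0.67434 = 0.30779274946134
For no arbitrage the full-cycle product must be 1, so the missing rate is 1 / 0.30779274946134 ≈ 3.248939.

3.2489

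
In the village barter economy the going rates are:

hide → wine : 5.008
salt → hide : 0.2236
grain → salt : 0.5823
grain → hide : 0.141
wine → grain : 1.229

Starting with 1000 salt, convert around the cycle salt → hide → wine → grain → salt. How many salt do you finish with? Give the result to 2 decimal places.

1000 salt × 0.2236 = 223.6 hide
223.6 hide × 5.008 = 1119.7888 wine
1119.7888 wine × 1.229 = 1376.2204352 grain
1376.2204352 grain × 0.5823 = 801.37315941696 salt

801.37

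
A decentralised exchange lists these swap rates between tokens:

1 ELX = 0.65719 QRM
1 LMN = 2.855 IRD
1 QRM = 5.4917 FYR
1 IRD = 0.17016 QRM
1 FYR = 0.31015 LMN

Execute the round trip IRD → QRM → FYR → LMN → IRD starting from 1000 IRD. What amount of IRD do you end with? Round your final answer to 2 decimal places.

827.45

1000 IRD × 0.17016 = 170.16 QRM
170.16 QRM × 5.4917 = 934.467672 FYR
934.467672 FYR × 0.31015 = 289.8251484708 LMN
289.8251484708 LMN × 2.855 = 827.450798884134 IRD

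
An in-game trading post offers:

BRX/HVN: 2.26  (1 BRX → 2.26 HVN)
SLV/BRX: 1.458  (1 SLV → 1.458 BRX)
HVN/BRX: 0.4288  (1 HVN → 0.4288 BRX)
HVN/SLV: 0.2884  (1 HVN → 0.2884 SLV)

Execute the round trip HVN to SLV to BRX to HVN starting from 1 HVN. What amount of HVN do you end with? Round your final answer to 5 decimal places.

1 HVN × 0.2884 = 0.2884 SLV
0.2884 SLV × 1.458 = 0.4204872 BRX
0.4204872 BRX × 2.26 = 0.950301072 HVN

0.95030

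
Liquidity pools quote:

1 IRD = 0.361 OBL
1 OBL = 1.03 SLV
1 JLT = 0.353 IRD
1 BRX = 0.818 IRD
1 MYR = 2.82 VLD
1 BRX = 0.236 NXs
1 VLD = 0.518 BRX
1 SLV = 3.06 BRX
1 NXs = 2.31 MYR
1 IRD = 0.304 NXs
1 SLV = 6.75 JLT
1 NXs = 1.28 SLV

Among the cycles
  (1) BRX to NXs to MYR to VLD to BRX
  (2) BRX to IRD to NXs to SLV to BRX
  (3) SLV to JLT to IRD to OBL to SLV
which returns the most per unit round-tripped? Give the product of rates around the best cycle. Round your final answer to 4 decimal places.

(1) 0.236 × 2.31 × 2.82 × 0.518 = 0.79635
(2) 0.818 × 0.304 × 1.28 × 3.06 = 0.97400
(3) 6.75 × 0.353 × 0.361 × 1.03 = 0.88598
Highest is cycle (2) at 0.9740 (≤1, no arbitrage).

0.9740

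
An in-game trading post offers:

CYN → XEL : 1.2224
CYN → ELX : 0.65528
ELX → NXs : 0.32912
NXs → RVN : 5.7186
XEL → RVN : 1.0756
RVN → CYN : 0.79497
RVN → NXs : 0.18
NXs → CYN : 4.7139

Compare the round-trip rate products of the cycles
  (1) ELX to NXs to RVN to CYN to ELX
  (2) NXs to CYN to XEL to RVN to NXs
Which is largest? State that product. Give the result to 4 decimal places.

1.1156

(1) 0.32912 × 5.7186 × 0.79497 × 0.65528 = 0.98044
(2) 4.7139 × 1.2224 × 1.0756 × 0.18 = 1.11562
Highest is cycle (2) at 1.1156 (>1, arbitrage).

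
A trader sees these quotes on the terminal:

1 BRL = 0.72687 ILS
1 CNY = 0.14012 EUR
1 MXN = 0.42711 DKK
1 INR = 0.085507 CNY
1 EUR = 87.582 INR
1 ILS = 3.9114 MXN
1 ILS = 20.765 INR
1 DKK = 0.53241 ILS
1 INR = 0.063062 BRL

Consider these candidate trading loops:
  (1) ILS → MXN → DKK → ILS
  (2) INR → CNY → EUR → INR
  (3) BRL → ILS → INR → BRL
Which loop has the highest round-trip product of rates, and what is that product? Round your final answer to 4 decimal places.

(1) 3.9114 × 0.42711 × 0.53241 = 0.88944
(2) 0.085507 × 0.14012 × 87.582 = 1.04934
(3) 0.72687 × 20.765 × 0.063062 = 0.95182
Highest is cycle (2) at 1.0493 (>1, arbitrage).

1.0493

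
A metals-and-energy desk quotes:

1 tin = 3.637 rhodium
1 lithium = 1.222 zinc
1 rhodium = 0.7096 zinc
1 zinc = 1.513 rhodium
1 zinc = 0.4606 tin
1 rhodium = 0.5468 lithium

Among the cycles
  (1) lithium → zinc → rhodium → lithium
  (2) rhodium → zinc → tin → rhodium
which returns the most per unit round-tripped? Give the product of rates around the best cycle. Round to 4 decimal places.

1.1887

(1) 1.222 × 1.513 × 0.5468 = 1.01097
(2) 0.7096 × 0.4606 × 3.637 = 1.18872
Highest is cycle (2) at 1.1887 (>1, arbitrage).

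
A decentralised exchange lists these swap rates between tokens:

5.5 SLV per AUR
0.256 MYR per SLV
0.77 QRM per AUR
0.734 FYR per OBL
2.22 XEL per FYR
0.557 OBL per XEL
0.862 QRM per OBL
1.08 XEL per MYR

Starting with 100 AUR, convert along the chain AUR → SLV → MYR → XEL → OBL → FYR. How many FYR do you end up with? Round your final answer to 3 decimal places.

100 AUR × 5.5 = 550 SLV
550 SLV × 0.256 = 140.8 MYR
140.8 MYR × 1.08 = 152.064 XEL
152.064 XEL × 0.557 = 84.699648 OBL
84.699648 OBL × 0.734 = 62.169541632 FYR

62.170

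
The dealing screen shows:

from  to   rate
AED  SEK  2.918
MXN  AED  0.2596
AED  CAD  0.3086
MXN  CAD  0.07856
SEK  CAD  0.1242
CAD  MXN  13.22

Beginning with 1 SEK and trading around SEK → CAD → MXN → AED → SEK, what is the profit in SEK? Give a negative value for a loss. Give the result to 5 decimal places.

0.24378

1 SEK × 0.1242 = 0.1242 CAD
0.1242 CAD × 13.22 = 1.641924 MXN
1.641924 MXN × 0.2596 = 0.4262434704 AED
0.4262434704 AED × 2.918 = 1.2437784466272 SEK
Net change: 1.2437784466272 − 1 = 0.2437784466272 SEK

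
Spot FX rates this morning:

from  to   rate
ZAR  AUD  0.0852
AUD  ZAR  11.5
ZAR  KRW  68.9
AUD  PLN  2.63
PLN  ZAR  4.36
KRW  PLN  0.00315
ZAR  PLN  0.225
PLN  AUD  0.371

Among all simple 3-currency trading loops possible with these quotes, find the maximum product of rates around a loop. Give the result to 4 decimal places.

AUD→PLN→ZAR→AUD: 2.63 × 4.36 × 0.0852 = 0.97697
AUD→ZAR→PLN→AUD: 11.5 × 0.225 × 0.371 = 0.95996
KRW→PLN→ZAR→KRW: 0.00315 × 4.36 × 68.9 = 0.94627
Maximum is AUD→PLN→ZAR→AUD at 0.9770; no arbitrage — every cycle loses value.

0.9770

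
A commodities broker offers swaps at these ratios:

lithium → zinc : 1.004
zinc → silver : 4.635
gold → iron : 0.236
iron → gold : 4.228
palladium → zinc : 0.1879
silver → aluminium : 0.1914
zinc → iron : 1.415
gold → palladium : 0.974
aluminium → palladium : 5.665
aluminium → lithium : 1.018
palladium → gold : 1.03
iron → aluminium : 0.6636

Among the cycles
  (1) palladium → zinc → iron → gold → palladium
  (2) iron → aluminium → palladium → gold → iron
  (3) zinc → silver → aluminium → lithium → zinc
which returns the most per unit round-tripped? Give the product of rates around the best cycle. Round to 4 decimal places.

1.0949

(1) 0.1879 × 1.415 × 4.228 × 0.974 = 1.09491
(2) 0.6636 × 5.665 × 1.03 × 0.236 = 0.91381
(3) 4.635 × 0.1914 × 1.018 × 1.004 = 0.90672
Highest is cycle (1) at 1.0949 (>1, arbitrage).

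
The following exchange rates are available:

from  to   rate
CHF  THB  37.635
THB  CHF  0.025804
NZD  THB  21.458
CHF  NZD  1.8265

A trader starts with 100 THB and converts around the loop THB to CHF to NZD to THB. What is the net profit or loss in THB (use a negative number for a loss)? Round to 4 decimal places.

100 THB × 0.025804 = 2.5804 CHF
2.5804 CHF × 1.8265 = 4.7131006 NZD
4.7131006 NZD × 21.458 = 101.1337126748 THB
Net change: 101.1337126748 − 100 = 1.1337126748 THB

1.1337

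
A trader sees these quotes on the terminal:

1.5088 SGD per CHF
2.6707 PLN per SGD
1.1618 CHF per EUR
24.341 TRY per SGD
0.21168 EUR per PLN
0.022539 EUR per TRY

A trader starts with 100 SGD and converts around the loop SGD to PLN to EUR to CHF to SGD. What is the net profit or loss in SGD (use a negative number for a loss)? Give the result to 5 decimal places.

-0.90129

100 SGD × 2.6707 = 267.07 PLN
267.07 PLN × 0.21168 = 56.5333776 EUR
56.5333776 EUR × 1.1618 = 65.68047809568 CHF
65.68047809568 CHF × 1.5088 = 99.098705350761984 SGD
Net change: 99.098705350761984 − 100 = -0.901294649238016 SGD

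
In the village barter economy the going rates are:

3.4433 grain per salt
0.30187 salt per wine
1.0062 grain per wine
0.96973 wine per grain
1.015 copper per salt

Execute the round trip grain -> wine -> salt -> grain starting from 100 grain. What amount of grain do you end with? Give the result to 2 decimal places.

100.80

100 grain × 0.96973 = 96.973 wine
96.973 wine × 0.30187 = 29.27323951 salt
29.27323951 salt × 3.4433 = 100.796545604783 grain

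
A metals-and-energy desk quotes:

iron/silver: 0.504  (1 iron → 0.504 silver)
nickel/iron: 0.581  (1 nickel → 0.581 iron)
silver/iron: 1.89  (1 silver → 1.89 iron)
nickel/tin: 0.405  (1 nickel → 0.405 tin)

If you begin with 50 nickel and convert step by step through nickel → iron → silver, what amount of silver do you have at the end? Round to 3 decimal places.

14.641

50 nickel × 0.581 = 29.05 iron
29.05 iron × 0.504 = 14.6412 silver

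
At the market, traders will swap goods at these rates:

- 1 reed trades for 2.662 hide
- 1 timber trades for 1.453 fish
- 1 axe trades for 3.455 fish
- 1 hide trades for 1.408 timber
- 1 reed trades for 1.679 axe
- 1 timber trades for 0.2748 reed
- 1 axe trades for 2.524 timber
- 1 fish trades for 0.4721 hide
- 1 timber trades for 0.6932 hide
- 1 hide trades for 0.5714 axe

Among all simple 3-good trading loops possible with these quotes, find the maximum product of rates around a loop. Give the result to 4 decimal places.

reed→axe→timber→reed: 1.679 × 2.524 × 0.2748 = 1.16455
reed→hide→timber→reed: 2.662 × 1.408 × 0.2748 = 1.02998
hide→axe→timber→hide: 0.5714 × 2.524 × 0.6932 = 0.99974
hide→timber→fish→hide: 1.408 × 1.453 × 0.4721 = 0.96583
hide→axe→fish→hide: 0.5714 × 3.455 × 0.4721 = 0.93201
Maximum is reed→axe→timber→reed at 1.1645; arbitrage exists.

1.1645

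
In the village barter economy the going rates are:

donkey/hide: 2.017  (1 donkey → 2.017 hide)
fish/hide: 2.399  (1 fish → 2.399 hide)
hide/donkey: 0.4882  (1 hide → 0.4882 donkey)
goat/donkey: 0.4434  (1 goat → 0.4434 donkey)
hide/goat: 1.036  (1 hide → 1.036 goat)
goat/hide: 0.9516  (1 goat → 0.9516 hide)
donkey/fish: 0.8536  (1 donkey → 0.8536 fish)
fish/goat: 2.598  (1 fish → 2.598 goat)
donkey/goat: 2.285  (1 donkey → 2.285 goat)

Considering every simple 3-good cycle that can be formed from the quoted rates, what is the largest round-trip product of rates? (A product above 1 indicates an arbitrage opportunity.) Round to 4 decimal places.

1.0615

goat→hide→donkey→goat: 0.9516 × 0.4882 × 2.285 = 1.06155
donkey→fish→hide→donkey: 0.8536 × 2.399 × 0.4882 = 0.99973
goat→donkey→fish→goat: 0.4434 × 0.8536 × 2.598 = 0.98331
goat→donkey→hide→goat: 0.4434 × 2.017 × 1.036 = 0.92653
Maximum is goat→hide→donkey→goat at 1.0615; arbitrage exists.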